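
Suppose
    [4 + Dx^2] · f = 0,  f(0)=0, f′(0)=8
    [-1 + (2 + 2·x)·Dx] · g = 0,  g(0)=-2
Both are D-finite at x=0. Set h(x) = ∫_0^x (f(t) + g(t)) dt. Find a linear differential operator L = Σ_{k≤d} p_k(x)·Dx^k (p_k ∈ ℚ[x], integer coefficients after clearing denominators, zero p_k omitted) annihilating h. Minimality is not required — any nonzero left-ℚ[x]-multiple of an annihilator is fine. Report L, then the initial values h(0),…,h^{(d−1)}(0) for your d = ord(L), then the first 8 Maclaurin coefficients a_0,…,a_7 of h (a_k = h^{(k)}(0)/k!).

f: a_k = 0, 8, 0, -16/3, 0, 16/15, 0, -32/315, …
g: a_k = -2, -1, 1/4, -1/8, 5/64, -7/128, 21/512, -33/1024, …
f+g: L₀ = lclm(L_f,L_g), ord ≤ 2+1.
h=∫₀ˣh₀: take L = L₀·Dx.
L = (-76 - 128·x - 64·x^2)·Dx + (120 + 376·x + 384·x^2 + 128·x^3)·Dx^2 + (-19 - 32·x - 16·x^2)·Dx^3 + (30 + 94·x + 96·x^2 + 32·x^3)·Dx^4  (order 4).
h: a_k = 0, -2, 7/2, 1/12, -131/96, 1/64, 1943/11520, 3/512, …
ICs: h(0) = 0, h′(0) = -2, h′′(0) = 7, h′′′(0) = 1/2.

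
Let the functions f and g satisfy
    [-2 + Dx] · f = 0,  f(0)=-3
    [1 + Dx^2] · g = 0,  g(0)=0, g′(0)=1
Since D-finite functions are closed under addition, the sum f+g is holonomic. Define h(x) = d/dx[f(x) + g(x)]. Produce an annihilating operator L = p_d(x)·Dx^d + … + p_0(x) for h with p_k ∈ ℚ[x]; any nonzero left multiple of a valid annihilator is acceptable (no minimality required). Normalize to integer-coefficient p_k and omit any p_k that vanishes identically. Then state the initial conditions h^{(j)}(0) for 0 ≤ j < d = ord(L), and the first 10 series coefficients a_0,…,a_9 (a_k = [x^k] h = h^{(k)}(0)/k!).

L = 2 - Dx + 2·Dx^2 - Dx^3  (order 3).
h: a_k = -5, -12, -25/2, -8, -95/24, -8/5, -77/144, -16/105, -307/8064, -8/945, …
ICs: h(0) = -5, h′(0) = -12, h′′(0) = -25.

f: a_k = -3, -6, -6, -4, -2, -4/5, -4/15, -8/105, -2/105, -4/945, …
g: a_k = 0, 1, 0, -1/6, 0, 1/120, 0, -1/5040, 0, 1/362880, …
Weyl lclm of L_f,L_g ⇒ L₀ (ord ≤ 3).
Derive L from L₀ (diff closure).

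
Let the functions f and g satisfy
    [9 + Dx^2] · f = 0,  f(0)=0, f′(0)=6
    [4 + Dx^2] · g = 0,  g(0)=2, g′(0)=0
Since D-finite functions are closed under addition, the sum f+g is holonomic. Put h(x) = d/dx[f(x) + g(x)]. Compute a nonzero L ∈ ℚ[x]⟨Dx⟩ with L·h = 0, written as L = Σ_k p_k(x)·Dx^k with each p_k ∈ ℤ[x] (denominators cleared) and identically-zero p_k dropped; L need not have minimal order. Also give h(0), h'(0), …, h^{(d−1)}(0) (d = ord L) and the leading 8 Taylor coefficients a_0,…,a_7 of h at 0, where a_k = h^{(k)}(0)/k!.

f: a_k = 0, 6, 0, -9, 0, 81/20, 0, -243/280, …
g: a_k = 2, 0, -4, 0, 4/3, 0, -8/45, 0, …
f+g: L₀ = lclm(L_f,L_g), ord ≤ 2+2.
h₀' ⇒ L via d/dx closure of L₀.
L = 36 + 13·Dx^2 + Dx^4  (order 4).
h: a_k = 6, -8, -27, 16/3, 81/4, -16/15, -243/40, 32/315, …
ICs: h(0) = 6, h′(0) = -8, h′′(0) = -54, h′′′(0) = 32.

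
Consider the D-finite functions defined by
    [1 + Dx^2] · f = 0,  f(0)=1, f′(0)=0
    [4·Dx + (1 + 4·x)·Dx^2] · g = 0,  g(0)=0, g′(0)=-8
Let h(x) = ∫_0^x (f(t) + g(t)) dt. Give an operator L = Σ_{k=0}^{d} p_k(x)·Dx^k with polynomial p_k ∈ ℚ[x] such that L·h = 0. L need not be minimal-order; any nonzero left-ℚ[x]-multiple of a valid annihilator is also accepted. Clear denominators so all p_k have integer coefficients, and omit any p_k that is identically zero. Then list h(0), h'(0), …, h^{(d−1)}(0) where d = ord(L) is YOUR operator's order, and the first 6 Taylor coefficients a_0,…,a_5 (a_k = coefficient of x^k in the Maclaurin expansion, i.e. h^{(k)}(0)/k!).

L = (388 + 32·x + 64·x^2)·Dx^2 + (33 + 140·x + 48·x^2 + 64·x^3)·Dx^3 + (388 + 32·x + 64·x^2)·Dx^4 + (33 + 140·x + 48·x^2 + 64·x^3)·Dx^5  (order 5).
h: a_k = 0, 1, -4, 31/6, -32/3, 3073/120, …
ICs: h(0) = 0, h′(0) = 1, h′′(0) = -8, h′′′(0) = 31, h′′′′(0) = -256.

f: a_k = 1, 0, -1/2, 0, 1/24, 0, …
g: a_k = 0, -8, 16, -128/3, 128, -2048/5, …
Weyl lclm of L_f,L_g ⇒ L₀ (ord ≤ 4).
h=∫h₀ ⇒ L = L₀·Dx.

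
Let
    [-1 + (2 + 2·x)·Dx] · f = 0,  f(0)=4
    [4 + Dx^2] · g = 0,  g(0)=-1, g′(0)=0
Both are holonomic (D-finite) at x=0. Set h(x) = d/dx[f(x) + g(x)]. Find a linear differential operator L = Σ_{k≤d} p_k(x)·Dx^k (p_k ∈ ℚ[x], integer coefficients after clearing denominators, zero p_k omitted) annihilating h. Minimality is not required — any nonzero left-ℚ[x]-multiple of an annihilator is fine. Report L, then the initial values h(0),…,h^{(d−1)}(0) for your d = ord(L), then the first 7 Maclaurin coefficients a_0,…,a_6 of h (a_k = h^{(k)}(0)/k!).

L = (-124 - 128·x - 64·x^2) + (-152 - 408·x - 384·x^2 - 128·x^3)·Dx + (-31 - 32·x - 16·x^2)·Dx^2 + (-38 - 102·x - 96·x^2 - 32·x^3)·Dx^3  (order 3).
h: a_k = 2, 3, 3/4, -79/24, 35/64, 79/1920, 231/512, …
ICs: h(0) = 2, h′(0) = 3, h′′(0) = 3/2.

f: a_k = 4, 2, -1/2, 1/4, -5/32, 7/64, -21/256, …
g: a_k = -1, 0, 2, 0, -2/3, 0, 4/45, …
Sum ⇒ L₀ = lclm(L_f,L_g) in ℚ(x)⟨Dx⟩.
Differentiate: ansatz ord ≤ ord L₀ ⇒ L.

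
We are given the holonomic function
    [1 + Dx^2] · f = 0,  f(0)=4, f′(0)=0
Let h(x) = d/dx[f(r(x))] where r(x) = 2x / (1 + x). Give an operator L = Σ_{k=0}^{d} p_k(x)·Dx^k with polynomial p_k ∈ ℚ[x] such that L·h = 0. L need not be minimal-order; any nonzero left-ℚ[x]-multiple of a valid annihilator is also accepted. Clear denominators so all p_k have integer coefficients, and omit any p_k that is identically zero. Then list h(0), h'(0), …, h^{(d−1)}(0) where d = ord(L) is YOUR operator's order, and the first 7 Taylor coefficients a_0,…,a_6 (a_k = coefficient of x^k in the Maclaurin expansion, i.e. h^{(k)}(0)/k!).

L = (10 + 12·x + 6·x^2) + (6 + 18·x + 18·x^2 + 6·x^3)·Dx + (1 + 4·x + 6·x^2 + 4·x^3 + x^4)·Dx^2  (order 2).
h: a_k = 0, -16, 48, -256/3, 320/3, -1232/15, -112/5, …
ICs: h(0) = 0, h′(0) = -16.

f: a_k = 4, 0, -2, 0, 1/6, 0, -1/180, …
h₀=f(r): pull back L_f along r ⇒ L₀.
Differentiate: ansatz ord ≤ ord L₀ ⇒ L.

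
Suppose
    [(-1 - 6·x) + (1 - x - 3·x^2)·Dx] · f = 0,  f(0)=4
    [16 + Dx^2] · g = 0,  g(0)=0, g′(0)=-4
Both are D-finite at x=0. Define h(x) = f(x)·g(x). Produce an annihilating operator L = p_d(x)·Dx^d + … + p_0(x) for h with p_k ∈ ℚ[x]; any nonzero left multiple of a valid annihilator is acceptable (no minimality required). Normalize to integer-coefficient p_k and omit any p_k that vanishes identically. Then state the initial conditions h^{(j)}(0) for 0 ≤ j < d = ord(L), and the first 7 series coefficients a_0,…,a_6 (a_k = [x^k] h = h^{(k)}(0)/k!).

f: a_k = 4, 4, 16, 28, 76, 160, 388, …
g: a_k = 0, -4, 0, 32/3, 0, -128/15, 0, …
L₀ := L_f ⊗_s L_g (sym. prod.), ord ≤ 2.
L = (-10 + 16·x + 48·x^2) + (2 + 12·x)·Dx + (-1 + x + 3·x^2)·Dx^2  (order 2).
h: a_k = 0, -16, -16, -64/3, -208/3, -2512/15, -5632/15, …
ICs: h(0) = 0, h′(0) = -16.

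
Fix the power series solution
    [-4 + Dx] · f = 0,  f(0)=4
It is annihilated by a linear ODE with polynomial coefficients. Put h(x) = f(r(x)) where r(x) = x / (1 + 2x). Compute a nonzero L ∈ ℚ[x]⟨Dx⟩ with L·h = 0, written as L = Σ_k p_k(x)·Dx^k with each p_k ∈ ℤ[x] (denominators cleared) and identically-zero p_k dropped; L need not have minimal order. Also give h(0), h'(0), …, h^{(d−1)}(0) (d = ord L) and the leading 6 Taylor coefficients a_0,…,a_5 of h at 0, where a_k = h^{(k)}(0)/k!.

f: a_k = 4, 16, 32, 128/3, 128/3, 512/15, …
h₀=f(r): pull back L_f along r ⇒ L₀.
L = -4 + (1 + 4·x + 4·x^2)·Dx  (order 1).
h: a_k = 4, 16, 0, -64/3, 128/3, -256/5, …
ICs: h(0) = 4.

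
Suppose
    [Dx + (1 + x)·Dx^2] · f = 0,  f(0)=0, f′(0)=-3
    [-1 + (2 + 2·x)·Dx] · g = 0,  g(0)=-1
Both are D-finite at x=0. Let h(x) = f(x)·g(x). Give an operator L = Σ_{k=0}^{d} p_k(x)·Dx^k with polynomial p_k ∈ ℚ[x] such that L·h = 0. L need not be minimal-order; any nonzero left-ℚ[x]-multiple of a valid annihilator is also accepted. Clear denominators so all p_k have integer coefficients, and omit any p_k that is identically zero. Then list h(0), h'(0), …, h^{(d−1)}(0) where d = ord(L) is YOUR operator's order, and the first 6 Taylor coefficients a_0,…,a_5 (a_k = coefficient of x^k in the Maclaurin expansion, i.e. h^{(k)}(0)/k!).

L = 1 + (4 + 8·x + 4·x^2)·Dx^2  (order 2).
h: a_k = 0, 3, 0, -1/8, 1/8, -71/640, …
ICs: h(0) = 0, h′(0) = 3.

f: a_k = 0, -3, 3/2, -1, 3/4, -3/5, …
g: a_k = -1, -1/2, 1/8, -1/16, 5/128, -7/256, …
L₀ := L_f ⊗_s L_g (sym. prod.), ord ≤ 2.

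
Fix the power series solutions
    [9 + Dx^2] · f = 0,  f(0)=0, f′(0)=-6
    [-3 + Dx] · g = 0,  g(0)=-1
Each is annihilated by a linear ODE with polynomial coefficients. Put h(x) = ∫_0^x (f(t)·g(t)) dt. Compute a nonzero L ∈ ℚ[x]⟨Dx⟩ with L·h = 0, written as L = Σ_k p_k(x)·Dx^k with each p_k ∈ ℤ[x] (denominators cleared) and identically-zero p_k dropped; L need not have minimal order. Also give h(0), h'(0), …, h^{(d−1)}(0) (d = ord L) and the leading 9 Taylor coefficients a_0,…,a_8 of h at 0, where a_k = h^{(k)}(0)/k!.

L = 18·Dx - 6·Dx^2 + Dx^3  (order 3).
h: a_k = 0, 0, 3, 6, 9/2, 0, -27/10, -81/35, -243/280, …
ICs: h(0) = 0, h′(0) = 0, h′′(0) = 6.

f: a_k = 0, -6, 0, 9, 0, -81/20, 0, 243/280, 0, …
g: a_k = -1, -3, -9/2, -9/2, -27/8, -81/40, -81/80, -243/560, -729/4480, …
Product ⇒ symmetric product L₀, ord ≤ 2.
Integrate: L := L₀·Dx.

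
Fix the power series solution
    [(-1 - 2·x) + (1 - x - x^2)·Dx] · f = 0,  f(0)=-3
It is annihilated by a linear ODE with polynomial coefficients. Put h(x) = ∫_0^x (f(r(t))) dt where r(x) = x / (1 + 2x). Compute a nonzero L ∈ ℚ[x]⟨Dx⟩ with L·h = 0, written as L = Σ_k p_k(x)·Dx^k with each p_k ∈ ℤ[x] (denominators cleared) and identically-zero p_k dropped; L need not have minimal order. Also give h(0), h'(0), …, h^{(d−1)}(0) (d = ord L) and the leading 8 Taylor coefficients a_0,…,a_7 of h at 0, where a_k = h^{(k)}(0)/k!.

f: a_k = -3, -3, -6, -9, -15, -24, -39, -63, …
f∘r: x↦r, Dx↦Dx/r' in L_f ⇒ L₀.
h=∫h₀ ⇒ L = L₀·Dx.
L = (-1 - 4·x)·Dx + (1 + 5·x + 7·x^2 + 2·x^3)·Dx^2  (order 2).
h: a_k = 0, -3, -3/2, 0, 3/4, -9/5, 4, -9, …
ICs: h(0) = 0, h′(0) = -3.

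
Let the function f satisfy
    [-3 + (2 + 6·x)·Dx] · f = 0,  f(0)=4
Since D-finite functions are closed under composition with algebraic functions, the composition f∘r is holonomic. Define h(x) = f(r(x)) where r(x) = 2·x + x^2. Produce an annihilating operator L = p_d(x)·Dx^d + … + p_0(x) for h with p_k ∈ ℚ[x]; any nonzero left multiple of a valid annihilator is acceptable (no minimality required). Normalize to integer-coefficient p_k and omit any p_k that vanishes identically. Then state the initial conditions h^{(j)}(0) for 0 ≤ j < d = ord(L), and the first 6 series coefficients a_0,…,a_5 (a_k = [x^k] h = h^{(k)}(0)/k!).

f: a_k = 4, 6, -9/2, 27/4, -405/32, 1701/64, …
h₀=f(r): pull back L_f along r ⇒ L₀.
L = (-3 - 3·x) + (1 + 6·x + 3·x^2)·Dx  (order 1).
h: a_k = 4, 12, -12, 36, -126, 486, …
ICs: h(0) = 4.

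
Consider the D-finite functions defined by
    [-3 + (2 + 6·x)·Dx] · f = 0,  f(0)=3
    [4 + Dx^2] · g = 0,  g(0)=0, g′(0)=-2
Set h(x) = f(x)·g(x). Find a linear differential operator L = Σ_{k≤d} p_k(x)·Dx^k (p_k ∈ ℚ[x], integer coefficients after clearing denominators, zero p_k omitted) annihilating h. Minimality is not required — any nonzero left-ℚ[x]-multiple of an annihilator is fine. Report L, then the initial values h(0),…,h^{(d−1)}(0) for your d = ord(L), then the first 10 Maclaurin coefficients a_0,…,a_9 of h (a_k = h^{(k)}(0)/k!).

f: a_k = 3, 9/2, -27/8, 81/16, -1215/128, 5103/256, -45927/1024, 216513/2048, -8444007/32768, 42220035/65536, …
g: a_k = 0, -2, 0, 4/3, 0, -4/15, 0, 8/315, 0, -4/2835, …
h₀=f·g: eliminate ⇒ L₀, order ≤ 1·2.
L = (43 + 96·x + 144·x^2) + (-12 - 36·x)·Dx + (4 + 24·x + 36·x^2)·Dx^2  (order 2).
h: a_k = 0, -6, -9, 43/4, -33/8, 4379/320, -21963/640, 838883/10752, -6669683/35840, 1418299339/3096576, …
ICs: h(0) = 0, h′(0) = -6.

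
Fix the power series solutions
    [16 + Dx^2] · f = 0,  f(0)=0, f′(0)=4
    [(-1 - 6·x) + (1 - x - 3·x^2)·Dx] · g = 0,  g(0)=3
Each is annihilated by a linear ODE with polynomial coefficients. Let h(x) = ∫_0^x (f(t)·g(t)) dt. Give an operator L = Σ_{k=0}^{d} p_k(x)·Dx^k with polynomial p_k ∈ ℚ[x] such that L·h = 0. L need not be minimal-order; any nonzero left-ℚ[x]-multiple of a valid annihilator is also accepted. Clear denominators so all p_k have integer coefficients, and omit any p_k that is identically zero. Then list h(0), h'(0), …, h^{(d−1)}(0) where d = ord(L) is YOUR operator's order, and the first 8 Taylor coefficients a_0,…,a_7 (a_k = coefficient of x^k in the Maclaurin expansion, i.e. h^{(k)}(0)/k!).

f: a_k = 0, 4, 0, -32/3, 0, 128/15, 0, -1024/315, …
g: a_k = 3, 3, 12, 21, 57, 120, 291, 651, …
f·g: L₀ = L_f ⊗_s L_g, ord ≤ 2·1.
∫: right-multiply L₀ by Dx.
L = (-10 + 16·x + 48·x^2)·Dx + (2 + 12·x)·Dx^2 + (-1 + x + 3·x^2)·Dx^3  (order 3).
h: a_k = 0, 0, 6, 4, 4, 52/5, 314/15, 1408/35, …
ICs: h(0) = 0, h′(0) = 0, h′′(0) = 12.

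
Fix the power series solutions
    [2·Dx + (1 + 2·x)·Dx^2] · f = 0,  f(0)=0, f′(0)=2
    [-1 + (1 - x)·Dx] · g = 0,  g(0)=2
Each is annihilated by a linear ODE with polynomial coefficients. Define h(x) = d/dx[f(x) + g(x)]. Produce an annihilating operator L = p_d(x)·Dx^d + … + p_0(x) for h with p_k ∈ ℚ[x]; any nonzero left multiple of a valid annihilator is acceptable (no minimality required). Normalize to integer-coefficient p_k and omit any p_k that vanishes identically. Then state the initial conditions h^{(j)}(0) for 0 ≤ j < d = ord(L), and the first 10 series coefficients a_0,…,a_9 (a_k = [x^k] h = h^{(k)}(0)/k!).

f: a_k = 0, 2, -2, 8/3, -4, 32/5, -32/3, 128/7, -32, 512/9, …
g: a_k = 2, 2, 2, 2, 2, 2, 2, 2, 2, 2, …
f+g: L₀ = lclm(L_f,L_g), ord ≤ 2+1.
h=h₀': d/dx-closure on L₀ ⇒ L.
L = (-14 - 4·x) + (1 - 20·x - 8·x^2)·Dx + (2 + 3·x - 3·x^2 - 2·x^3)·Dx^2  (order 2).
h: a_k = 4, 0, 14, -8, 42, -52, 142, -240, 530, -1004, …
ICs: h(0) = 4, h′(0) = 0.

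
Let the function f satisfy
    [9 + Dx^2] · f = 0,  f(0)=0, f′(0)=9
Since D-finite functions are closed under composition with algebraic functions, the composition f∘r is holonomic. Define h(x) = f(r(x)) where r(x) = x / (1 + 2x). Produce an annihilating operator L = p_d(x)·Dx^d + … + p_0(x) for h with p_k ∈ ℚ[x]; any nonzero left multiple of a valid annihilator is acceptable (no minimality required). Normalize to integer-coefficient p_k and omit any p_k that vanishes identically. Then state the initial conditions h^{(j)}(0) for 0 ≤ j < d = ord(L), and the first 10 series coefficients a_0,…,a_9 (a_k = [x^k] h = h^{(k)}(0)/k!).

f: a_k = 0, 9, 0, -27/2, 0, 243/40, 0, -729/560, 0, 729/4480, …
Substitute x→r, Dx→(1/r')Dx; clear ⇒ L₀.
L = 9 + (4 + 24·x + 48·x^2 + 32·x^3)·Dx + (1 + 8·x + 24·x^2 + 32·x^3 + 16·x^4)·Dx^2  (order 2).
h: a_k = 0, 9, -18, 45/2, 9, -6957/40, 2925/4, -1288449/560, 249489/40, -13645755/896, …
ICs: h(0) = 0, h′(0) = 9.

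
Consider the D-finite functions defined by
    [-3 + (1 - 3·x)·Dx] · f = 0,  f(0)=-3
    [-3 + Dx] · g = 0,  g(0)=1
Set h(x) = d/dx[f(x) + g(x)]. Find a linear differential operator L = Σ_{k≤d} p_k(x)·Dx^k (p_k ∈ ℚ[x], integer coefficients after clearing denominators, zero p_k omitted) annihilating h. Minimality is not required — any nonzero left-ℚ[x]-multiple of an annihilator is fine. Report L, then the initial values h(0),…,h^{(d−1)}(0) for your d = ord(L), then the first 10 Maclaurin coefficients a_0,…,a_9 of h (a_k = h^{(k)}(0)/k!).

f: a_k = -3, -9, -27, -81, -243, -729, -2187, -6561, -19683, -59049, …
g: a_k = 1, 3, 9/2, 9/2, 27/8, 81/40, 81/80, 243/560, 729/4480, 243/4480, …
h₀=f+g: left-lcm gives L₀, ord ≤ 2.
Differentiate: ansatz ord ≤ ord L₀ ⇒ L.
L = (36 + 54·x) + (-15 - 18·x + 27·x^2)·Dx + (1 - 9·x^2)·Dx^2  (order 2).
h: a_k = -6, -45, -459/2, -1917/2, -29079/8, -524637/40, -3673917/80, -88179111/560, -2380853493/4480, -7936184871/4480, …
ICs: h(0) = -6, h′(0) = -45.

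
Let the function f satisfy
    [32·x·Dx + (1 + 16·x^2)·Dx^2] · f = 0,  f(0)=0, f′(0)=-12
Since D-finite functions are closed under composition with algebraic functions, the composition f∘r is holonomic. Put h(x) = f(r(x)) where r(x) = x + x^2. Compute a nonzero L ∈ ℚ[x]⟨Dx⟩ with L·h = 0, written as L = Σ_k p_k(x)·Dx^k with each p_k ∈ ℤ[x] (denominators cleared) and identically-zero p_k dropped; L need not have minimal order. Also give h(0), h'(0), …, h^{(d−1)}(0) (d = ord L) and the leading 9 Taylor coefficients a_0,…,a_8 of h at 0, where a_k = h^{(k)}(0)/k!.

f: a_k = 0, -12, 0, 64, 0, -3072/5, 0, 49152/7, 0, …
h₀=f(r): pull back L_f along r ⇒ L₀.
L = (-2 + 32·x + 128·x^2 + 192·x^3 + 96·x^4)·Dx + (1 + 2·x + 16·x^2 + 64·x^3 + 80·x^4 + 32·x^5)·Dx^2  (order 2).
h: a_k = 0, -12, -12, 64, 192, -2112/5, -3008, 6144/7, 43008, …
ICs: h(0) = 0, h′(0) = -12.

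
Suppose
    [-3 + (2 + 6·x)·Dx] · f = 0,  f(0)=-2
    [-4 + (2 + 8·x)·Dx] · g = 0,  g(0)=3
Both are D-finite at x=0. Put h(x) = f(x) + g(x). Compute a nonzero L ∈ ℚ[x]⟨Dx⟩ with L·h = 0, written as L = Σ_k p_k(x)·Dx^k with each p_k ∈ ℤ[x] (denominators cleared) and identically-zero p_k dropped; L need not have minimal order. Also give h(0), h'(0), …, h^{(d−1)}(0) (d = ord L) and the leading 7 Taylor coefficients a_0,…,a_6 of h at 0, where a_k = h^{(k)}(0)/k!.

L = -6 + (7 + 24·x)·Dx + (2 + 14·x + 24·x^2)·Dx^2  (order 2).
h: a_k = 1, 3, -15/4, 69/8, -1515/64, 9051/128, -113715/512, …
ICs: h(0) = 1, h′(0) = 3.

f: a_k = -2, -3, 9/4, -27/8, 405/64, -1701/128, 15309/512, …
g: a_k = 3, 6, -6, 12, -30, 84, -252, …
Sum ⇒ L₀ = lclm(L_f,L_g) in ℚ(x)⟨Dx⟩.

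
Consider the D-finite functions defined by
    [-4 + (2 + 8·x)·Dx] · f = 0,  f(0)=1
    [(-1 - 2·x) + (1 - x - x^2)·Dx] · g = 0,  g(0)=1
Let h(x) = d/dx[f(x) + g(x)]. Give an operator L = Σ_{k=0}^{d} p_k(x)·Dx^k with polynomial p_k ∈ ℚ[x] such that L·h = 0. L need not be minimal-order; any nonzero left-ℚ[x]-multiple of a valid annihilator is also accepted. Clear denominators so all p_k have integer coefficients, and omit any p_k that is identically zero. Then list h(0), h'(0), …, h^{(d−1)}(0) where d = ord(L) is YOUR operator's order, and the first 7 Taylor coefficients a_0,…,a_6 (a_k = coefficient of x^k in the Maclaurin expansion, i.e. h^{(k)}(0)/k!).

L = (-42 - 132·x - 204·x^2 - 96·x^3 - 60·x^4) + (-3 - 96·x - 384·x^2 - 540·x^3 - 354·x^4 - 180·x^5)·Dx + (3 + 21·x + 33·x^2 - 26·x^3 - 78·x^4 - 98·x^5 - 40·x^6)·Dx^2  (order 2).
h: a_k = 3, 0, 21, -20, 180, -426, 1995, …
ICs: h(0) = 3, h′(0) = 0.

f: a_k = 1, 2, -2, 4, -10, 28, -84, …
g: a_k = 1, 1, 2, 3, 5, 8, 13, …
L₀ := lclm(L_f,L_g); ord L₀ ≤ 1+1.
h=h₀': d/dx-closure on L₀ ⇒ L.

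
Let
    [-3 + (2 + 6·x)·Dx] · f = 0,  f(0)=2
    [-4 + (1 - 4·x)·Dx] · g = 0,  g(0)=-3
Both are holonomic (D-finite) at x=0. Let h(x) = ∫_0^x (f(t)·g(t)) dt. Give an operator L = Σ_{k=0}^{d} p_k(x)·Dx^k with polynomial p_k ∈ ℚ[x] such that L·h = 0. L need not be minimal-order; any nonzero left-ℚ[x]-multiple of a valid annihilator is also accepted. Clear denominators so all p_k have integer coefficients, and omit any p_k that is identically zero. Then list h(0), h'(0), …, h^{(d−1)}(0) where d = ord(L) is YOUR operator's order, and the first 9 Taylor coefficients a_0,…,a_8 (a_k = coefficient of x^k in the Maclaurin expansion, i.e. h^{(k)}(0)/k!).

L = (11 + 12·x)·Dx + (-2 + 2·x + 24·x^2)·Dx^2  (order 2).
h: a_k = 0, -6, -33/2, -167/4, -4089/32, -129633/320, -347389/256, -2375535/512, -133246473/8192, …
ICs: h(0) = 0, h′(0) = -6.

f: a_k = 2, 3, -9/4, 27/8, -405/64, 1701/128, -15309/512, 72171/1024, -2814669/16384, …
g: a_k = -3, -12, -48, -192, -768, -3072, -12288, -49152, -196608, …
L₀ := L_f ⊗_s L_g (sym. prod.), ord ≤ 1.
Integrate: L := L₀·Dx.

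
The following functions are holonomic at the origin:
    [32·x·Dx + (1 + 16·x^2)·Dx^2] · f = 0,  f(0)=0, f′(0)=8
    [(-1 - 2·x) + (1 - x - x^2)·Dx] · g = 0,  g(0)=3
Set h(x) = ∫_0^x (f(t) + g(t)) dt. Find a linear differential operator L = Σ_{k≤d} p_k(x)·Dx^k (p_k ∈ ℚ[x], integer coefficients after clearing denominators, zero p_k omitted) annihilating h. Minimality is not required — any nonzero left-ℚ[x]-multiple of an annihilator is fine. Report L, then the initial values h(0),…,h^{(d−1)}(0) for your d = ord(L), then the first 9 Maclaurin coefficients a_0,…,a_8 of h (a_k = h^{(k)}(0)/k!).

L = (64 - 256·x - 3904·x^2 - 6912·x^3 - 9696·x^4 - 1536·x^6)·Dx^2 + (-25 - 24·x + 542·x^2 - 780·x^3 - 6800·x^4 - 6560·x^5 - 768·x^6 - 1536·x^7)·Dx^3 + (2 + 17·x + 62·x^2 + 202·x^3 + 445·x^4 - 1136·x^5 - 576·x^6 - 256·x^7 - 256·x^8)·Dx^4  (order 4).
h: a_k = 0, 3, 11/2, 2, -101/12, 3, 1084/15, 39/7, -32327/56, …
ICs: h(0) = 0, h′(0) = 3, h′′(0) = 11, h′′′(0) = 12.

f: a_k = 0, 8, 0, -128/3, 0, 2048/5, 0, -32768/7, 0, …
g: a_k = 3, 3, 6, 9, 15, 24, 39, 63, 102, …
Weyl lclm of L_f,L_g ⇒ L₀ (ord ≤ 3).
h=∫₀ˣh₀: take L = L₀·Dx.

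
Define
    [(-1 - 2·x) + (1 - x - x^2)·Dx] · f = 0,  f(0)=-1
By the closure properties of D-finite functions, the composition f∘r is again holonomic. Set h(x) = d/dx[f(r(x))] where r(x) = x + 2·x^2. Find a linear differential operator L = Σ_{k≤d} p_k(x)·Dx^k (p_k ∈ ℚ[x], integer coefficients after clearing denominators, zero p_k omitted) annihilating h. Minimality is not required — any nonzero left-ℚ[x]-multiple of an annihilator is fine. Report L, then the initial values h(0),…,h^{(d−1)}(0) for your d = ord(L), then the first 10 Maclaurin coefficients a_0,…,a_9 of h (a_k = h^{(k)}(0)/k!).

L = (8 + 42·x + 126·x^2 + 208·x^3 + 408·x^4 + 480·x^5 + 320·x^6) + (-1 - 5·x - 3·x^2 + 18·x^3 + 80·x^4 + 120·x^5 + 112·x^6 + 64·x^7)·Dx  (order 1).
h: a_k = -1, -8, -33, -124, -420, -1422, -4599, -14624, -45747, -141430, …
ICs: h(0) = -1.

f: a_k = -1, -1, -2, -3, -5, -8, -13, -21, -34, -55, …
L₀ from L_f via x↦r, Dx↦r'^{-1}Dx.
Derive L from L₀ (diff closure).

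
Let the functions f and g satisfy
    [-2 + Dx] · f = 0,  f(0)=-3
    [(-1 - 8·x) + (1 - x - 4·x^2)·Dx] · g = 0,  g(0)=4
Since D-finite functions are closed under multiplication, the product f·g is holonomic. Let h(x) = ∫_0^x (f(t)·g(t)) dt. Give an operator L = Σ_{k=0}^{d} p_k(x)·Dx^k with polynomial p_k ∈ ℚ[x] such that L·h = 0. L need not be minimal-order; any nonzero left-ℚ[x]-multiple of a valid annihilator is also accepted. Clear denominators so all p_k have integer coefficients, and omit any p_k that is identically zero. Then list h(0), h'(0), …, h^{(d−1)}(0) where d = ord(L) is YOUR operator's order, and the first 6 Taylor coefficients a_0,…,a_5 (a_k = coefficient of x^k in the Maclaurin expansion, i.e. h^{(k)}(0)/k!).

f: a_k = -3, -6, -6, -4, -2, -4/5, …
g: a_k = 4, 4, 20, 36, 116, 260, …
Product ⇒ symmetric product L₀, ord ≤ 1.
h=∫₀ˣh₀: take L = L₀·Dx.
L = (3 + 6·x - 8·x^2)·Dx + (-1 + x + 4·x^2)·Dx^2  (order 2).
h: a_k = 0, -12, -18, -36, -67, -708/5, …
ICs: h(0) = 0, h′(0) = -12.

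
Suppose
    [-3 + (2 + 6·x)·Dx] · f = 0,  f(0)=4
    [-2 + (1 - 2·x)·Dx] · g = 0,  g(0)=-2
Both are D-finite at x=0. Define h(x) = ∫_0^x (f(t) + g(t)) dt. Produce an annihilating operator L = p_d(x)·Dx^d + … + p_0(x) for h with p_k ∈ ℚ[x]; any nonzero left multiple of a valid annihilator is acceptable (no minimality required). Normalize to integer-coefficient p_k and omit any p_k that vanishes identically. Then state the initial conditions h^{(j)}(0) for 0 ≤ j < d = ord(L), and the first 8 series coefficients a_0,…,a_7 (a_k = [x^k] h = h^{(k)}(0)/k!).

L = (66 + 108·x)·Dx + (-41 - 156·x - 324·x^2)·Dx^2 + (2 + 38·x + 24·x^2 - 216·x^3)·Dx^3  (order 3).
h: a_k = 0, 2, 1, -25/6, -37/16, -1429/160, -2395/384, -48077/1792, …
ICs: h(0) = 0, h′(0) = 2, h′′(0) = 2.

f: a_k = 4, 6, -9/2, 27/4, -405/32, 1701/64, -15309/256, 72171/512, …
g: a_k = -2, -4, -8, -16, -32, -64, -128, -256, …
h₀=f+g: left-lcm gives L₀, ord ≤ 2.
h=∫₀ˣh₀: take L = L₀·Dx.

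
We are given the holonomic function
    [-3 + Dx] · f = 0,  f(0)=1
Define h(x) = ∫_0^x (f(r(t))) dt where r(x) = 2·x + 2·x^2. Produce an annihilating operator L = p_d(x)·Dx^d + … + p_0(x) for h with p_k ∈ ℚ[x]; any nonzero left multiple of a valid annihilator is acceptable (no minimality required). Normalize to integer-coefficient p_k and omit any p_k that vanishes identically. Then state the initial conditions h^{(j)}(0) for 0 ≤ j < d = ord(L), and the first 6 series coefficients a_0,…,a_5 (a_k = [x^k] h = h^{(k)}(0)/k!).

L = (-6 - 12·x)·Dx + Dx^2  (order 2).
h: a_k = 0, 1, 3, 8, 18, 36, …
ICs: h(0) = 0, h′(0) = 1.

f: a_k = 1, 3, 9/2, 9/2, 27/8, 81/40, …
f∘r: x↦r, Dx↦Dx/r' in L_f ⇒ L₀.
h=∫h₀ ⇒ L = L₀·Dx.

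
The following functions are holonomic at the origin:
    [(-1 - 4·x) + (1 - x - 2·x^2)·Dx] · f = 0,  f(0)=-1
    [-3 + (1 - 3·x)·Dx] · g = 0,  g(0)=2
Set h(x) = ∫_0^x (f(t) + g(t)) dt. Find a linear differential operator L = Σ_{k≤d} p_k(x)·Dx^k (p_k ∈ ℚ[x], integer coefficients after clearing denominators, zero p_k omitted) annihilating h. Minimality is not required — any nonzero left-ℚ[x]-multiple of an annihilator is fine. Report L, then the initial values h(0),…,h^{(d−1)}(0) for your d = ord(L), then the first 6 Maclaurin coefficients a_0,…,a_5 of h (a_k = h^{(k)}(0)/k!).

f: a_k = -1, -1, -3, -5, -11, -21, …
g: a_k = 2, 6, 18, 54, 162, 486, …
Sum ⇒ L₀ = lclm(L_f,L_g) in ℚ(x)⟨Dx⟩.
h=∫h₀ ⇒ L = L₀·Dx.
L = (-36·x + 36·x^2 - 36·x^3)·Dx + (6 - 6·x - 30·x^2 + 54·x^3 - 72·x^4)·Dx^2 + (-1 + 6·x - 12·x^2 + 8·x^3 + 9·x^4 - 18·x^5)·Dx^3  (order 3).
h: a_k = 0, 1, 5/2, 5, 49/4, 151/5, …
ICs: h(0) = 0, h′(0) = 1, h′′(0) = 5.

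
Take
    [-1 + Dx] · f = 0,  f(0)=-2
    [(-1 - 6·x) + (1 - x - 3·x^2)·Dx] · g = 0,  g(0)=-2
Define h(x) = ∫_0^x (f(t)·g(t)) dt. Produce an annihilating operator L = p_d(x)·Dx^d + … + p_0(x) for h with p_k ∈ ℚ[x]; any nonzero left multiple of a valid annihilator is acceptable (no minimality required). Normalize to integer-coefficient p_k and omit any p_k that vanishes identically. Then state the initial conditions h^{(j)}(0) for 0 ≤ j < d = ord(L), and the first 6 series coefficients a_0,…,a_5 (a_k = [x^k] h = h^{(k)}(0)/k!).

f: a_k = -2, -2, -1, -1/3, -1/12, -1/60, …
g: a_k = -2, -2, -8, -14, -38, -80, …
Sym-product of L_f,L_g gives L₀ (≤ ord 1).
h=∫h₀ ⇒ L = L₀·Dx.
L = (2 + 5·x - 3·x^2)·Dx + (-1 + x + 3·x^2)·Dx^2  (order 2).
h: a_k = 0, 4, 4, 22/3, 35/3, 677/30, …
ICs: h(0) = 0, h′(0) = 4.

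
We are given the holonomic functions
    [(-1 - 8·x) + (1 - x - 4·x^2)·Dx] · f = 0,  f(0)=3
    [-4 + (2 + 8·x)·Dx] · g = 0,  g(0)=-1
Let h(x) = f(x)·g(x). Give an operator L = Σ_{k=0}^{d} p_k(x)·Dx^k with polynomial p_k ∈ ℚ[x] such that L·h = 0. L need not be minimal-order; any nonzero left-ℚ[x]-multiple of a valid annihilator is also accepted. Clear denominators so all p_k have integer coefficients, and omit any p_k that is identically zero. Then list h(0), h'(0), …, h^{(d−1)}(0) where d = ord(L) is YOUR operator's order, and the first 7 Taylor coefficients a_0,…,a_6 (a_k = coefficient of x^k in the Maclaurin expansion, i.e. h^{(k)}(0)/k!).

L = (3 + 10·x + 24·x^2) + (-1 - 3·x + 8·x^2 + 16·x^3)·Dx  (order 1).
h: a_k = -3, -9, -15, -63, -93, -429, -549, …
ICs: h(0) = -3.

f: a_k = 3, 3, 15, 27, 87, 195, 543, …
g: a_k = -1, -2, 2, -4, 10, -28, 84, …
h₀=f·g: eliminate ⇒ L₀, order ≤ 1·1.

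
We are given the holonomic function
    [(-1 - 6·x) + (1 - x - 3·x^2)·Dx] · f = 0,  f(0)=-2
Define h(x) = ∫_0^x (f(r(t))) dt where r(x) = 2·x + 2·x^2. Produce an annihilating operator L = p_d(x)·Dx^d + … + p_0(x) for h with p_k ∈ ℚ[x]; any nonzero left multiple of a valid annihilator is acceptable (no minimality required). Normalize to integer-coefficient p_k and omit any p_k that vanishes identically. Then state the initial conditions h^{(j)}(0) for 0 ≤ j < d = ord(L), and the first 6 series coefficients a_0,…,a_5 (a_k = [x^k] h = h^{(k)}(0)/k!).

L = (2 + 28·x + 72·x^2 + 48·x^3)·Dx + (-1 + 2·x + 14·x^2 + 24·x^3 + 12·x^4)·Dx^2  (order 2).
h: a_k = 0, -2, -2, -12, -44, -976/5, …
ICs: h(0) = 0, h′(0) = -2.

f: a_k = -2, -2, -8, -14, -38, -80, …
Change of var in L_f (x↦r) gives L₀.
∫: right-multiply L₀ by Dx.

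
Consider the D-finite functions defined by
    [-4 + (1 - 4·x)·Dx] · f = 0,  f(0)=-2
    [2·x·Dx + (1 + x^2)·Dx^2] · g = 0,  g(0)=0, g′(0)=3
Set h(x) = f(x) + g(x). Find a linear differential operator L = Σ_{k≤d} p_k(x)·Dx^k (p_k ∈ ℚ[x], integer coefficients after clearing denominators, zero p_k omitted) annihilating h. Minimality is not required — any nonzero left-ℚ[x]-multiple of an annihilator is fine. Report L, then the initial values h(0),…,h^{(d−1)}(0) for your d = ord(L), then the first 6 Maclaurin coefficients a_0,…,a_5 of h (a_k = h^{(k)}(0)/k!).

L = (-8 + 128·x + 24·x^2)·Dx + (49 - 8·x + 109·x^2 + 24·x^3)·Dx^2 + (-4 + 15·x + 15·x^3 + 4·x^4)·Dx^3  (order 3).
h: a_k = -2, -5, -32, -129, -512, -10237/5, …
ICs: h(0) = -2, h′(0) = -5, h′′(0) = -64.

f: a_k = -2, -8, -32, -128, -512, -2048, …
g: a_k = 0, 3, 0, -1, 0, 3/5, …
Sum ⇒ L₀ = lclm(L_f,L_g) in ℚ(x)⟨Dx⟩.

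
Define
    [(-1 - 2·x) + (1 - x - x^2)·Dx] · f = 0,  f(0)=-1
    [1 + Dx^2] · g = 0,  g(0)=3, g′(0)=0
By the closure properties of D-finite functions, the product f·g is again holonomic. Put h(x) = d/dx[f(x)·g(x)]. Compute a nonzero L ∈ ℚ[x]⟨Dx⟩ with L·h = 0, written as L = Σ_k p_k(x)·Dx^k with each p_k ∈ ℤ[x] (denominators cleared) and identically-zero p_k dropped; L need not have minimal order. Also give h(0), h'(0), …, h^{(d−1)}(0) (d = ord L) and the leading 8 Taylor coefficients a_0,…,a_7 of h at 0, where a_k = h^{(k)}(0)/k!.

L = (3 - 2·x - x^2 + 2·x^3 + x^4) + (4 + 10·x + 6·x^2 + 4·x^3)·Dx + (-1 + x^2 + 2·x^3 + x^4)·Dx^2  (order 2).
h: a_k = -3, -9, -45/2, -97/2, -785/8, -7619/40, -86303/240, -372363/560, …
ICs: h(0) = -3, h′(0) = -9.

f: a_k = -1, -1, -2, -3, -5, -8, -13, -21, …
g: a_k = 3, 0, -3/2, 0, 1/8, 0, -1/240, 0, …
L₀ := L_f ⊗_s L_g (sym. prod.), ord ≤ 2.
Differentiate: ansatz ord ≤ ord L₀ ⇒ L.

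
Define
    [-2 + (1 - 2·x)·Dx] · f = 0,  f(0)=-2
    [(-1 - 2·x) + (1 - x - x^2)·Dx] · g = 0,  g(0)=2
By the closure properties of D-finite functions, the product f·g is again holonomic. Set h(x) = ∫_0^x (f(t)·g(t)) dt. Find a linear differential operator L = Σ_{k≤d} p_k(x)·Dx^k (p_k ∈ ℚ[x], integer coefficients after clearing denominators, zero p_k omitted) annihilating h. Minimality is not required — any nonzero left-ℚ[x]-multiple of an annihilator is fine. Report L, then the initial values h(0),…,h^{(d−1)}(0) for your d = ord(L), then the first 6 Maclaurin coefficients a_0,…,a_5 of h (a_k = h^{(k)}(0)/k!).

L = (-3 + 2·x + 6·x^2)·Dx + (1 - 3·x + x^2 + 2·x^3)·Dx^2  (order 2).
h: a_k = 0, -4, -6, -32/3, -19, -172/5, …
ICs: h(0) = 0, h′(0) = -4.

f: a_k = -2, -4, -8, -16, -32, -64, …
g: a_k = 2, 2, 4, 6, 10, 16, …
h₀=f·g: eliminate ⇒ L₀, order ≤ 1·1.
∫: right-multiply L₀ by Dx.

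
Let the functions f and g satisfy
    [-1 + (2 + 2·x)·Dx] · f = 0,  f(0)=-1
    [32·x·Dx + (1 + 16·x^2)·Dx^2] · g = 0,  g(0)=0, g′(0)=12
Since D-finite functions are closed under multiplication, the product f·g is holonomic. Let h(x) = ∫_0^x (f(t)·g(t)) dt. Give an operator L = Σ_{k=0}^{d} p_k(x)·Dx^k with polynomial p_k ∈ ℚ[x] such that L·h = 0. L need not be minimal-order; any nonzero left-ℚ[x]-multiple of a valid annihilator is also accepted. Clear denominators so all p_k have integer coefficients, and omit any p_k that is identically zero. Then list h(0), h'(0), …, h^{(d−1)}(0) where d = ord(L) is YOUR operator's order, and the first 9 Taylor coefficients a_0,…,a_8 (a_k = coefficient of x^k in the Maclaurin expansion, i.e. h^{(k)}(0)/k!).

L = (3 - 64·x - 16·x^2)·Dx + (-4 + 124·x + 192·x^2 + 64·x^3)·Dx^2 + (4 + 8·x + 68·x^2 + 128·x^3 + 64·x^4)·Dx^3  (order 3).
h: a_k = 0, 0, -6, -2, 131/8, 25/4, -99509/960, -97129/2240, 63582493/71680, …
ICs: h(0) = 0, h′(0) = 0, h′′(0) = -12.

f: a_k = -1, -1/2, 1/8, -1/16, 5/128, -7/256, 21/1024, -33/2048, 429/32768, …
g: a_k = 0, 12, 0, -64, 0, 3072/5, 0, -49152/7, 0, …
h₀=f·g: eliminate ⇒ L₀, order ≤ 1·2.
Integrate: L := L₀·Dx.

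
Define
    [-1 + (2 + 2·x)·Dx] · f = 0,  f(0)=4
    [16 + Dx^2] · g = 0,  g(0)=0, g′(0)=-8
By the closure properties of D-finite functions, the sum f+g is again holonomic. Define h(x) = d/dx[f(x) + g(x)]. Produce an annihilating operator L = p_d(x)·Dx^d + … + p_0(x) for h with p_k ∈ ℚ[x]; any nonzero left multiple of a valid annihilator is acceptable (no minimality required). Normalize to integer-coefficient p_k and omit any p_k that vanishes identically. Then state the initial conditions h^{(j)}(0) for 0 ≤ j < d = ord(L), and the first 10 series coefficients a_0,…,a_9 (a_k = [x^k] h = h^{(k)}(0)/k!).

f: a_k = 4, 2, -1/2, 1/4, -5/32, 7/64, -21/256, 33/512, -429/8192, 715/16384, …
g: a_k = 0, -8, 0, 64/3, 0, -256/15, 0, 2048/315, 0, -4096/2835, …
h₀=f+g: left-lcm gives L₀, ord ≤ 3.
Derive L from L₀ (diff closure).
L = (-1264 - 2048·x - 1024·x^2) + (-2144 - 6240·x - 6144·x^2 - 2048·x^3)·Dx + (-79 - 128·x - 64·x^2)·Dx^2 + (-134 - 390·x - 384·x^2 - 128·x^3)·Dx^3  (order 3).
h: a_k = -6, -1, 259/4, -5/8, -16279/192, -63/128, 1058971/23040, -429/1024, -65081839/5160960, -12155/32768, …
ICs: h(0) = -6, h′(0) = -1, h′′(0) = 259/2.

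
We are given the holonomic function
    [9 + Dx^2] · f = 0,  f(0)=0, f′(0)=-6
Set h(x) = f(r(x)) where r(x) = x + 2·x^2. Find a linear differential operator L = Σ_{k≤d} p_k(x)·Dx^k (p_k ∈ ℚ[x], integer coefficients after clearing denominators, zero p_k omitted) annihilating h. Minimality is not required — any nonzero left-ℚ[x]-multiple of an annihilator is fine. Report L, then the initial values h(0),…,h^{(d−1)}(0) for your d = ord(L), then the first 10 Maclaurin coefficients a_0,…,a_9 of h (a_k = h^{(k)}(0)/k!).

L = (9 + 108·x + 432·x^2 + 576·x^3) - 4·Dx + (1 + 4·x)·Dx^2  (order 2).
h: a_k = 0, -6, -12, 9, 54, 2079/20, 63/2, -45117/280, -6237/20, -562707/2240, …
ICs: h(0) = 0, h′(0) = -6.

f: a_k = 0, -6, 0, 9, 0, -81/20, 0, 243/280, 0, -243/2240, …
Change of var in L_f (x↦r) gives L₀.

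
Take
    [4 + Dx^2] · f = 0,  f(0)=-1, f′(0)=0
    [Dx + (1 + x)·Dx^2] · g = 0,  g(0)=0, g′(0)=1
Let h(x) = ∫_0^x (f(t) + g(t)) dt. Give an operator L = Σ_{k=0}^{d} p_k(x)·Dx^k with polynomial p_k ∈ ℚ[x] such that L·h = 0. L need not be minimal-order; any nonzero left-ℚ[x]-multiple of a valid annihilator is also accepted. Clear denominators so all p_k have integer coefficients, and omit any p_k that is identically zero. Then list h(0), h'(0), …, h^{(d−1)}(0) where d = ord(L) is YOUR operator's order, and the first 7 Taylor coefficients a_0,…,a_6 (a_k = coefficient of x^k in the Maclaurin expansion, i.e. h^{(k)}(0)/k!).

L = (20 + 16·x + 8·x^2)·Dx^2 + (12 + 28·x + 24·x^2 + 8·x^3)·Dx^3 + (5 + 4·x + 2·x^2)·Dx^4 + (3 + 7·x + 6·x^2 + 2·x^3)·Dx^5  (order 5).
h: a_k = 0, -1, 1/2, 1/2, 1/12, -11/60, 1/30, …
ICs: h(0) = 0, h′(0) = -1, h′′(0) = 1, h′′′(0) = 3, h′′′′(0) = 2.

f: a_k = -1, 0, 2, 0, -2/3, 0, 4/45, …
g: a_k = 0, 1, -1/2, 1/3, -1/4, 1/5, -1/6, …
Weyl lclm of L_f,L_g ⇒ L₀ (ord ≤ 4).
∫: right-multiply L₀ by Dx.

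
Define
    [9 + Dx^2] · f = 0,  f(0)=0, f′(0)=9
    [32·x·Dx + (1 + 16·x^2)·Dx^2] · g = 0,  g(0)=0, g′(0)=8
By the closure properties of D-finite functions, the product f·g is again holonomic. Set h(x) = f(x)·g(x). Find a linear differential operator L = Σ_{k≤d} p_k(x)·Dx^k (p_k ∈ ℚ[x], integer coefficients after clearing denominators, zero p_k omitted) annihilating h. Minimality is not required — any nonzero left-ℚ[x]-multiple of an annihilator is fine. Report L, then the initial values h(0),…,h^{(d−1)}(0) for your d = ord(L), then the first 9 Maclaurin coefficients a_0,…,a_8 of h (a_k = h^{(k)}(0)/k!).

L = (16425 + 696384·x^2 + 2778624·x^4 + 11943936·x^6 + 47775744·x^8) + (23616·x + 543744·x^3 + 3981312·x^5 + 21233664·x^7)·Dx + (2050 + 87168·x^2 + 470016·x^4 + 2654208·x^6 + 10616832·x^8)·Dx^2 + (2624·x + 60416·x^3 + 442368·x^5 + 2359296·x^7)·Dx^3 + (25 + 1088·x^2 + 17920·x^4 + 147456·x^6 + 589824·x^8)·Dx^4  (order 4).
h: a_k = 0, 0, 72, 0, -492, 0, 4311, 0, -95859/2, …
ICs: h(0) = 0, h′(0) = 0, h′′(0) = 144, h′′′(0) = 0.

f: a_k = 0, 9, 0, -27/2, 0, 243/40, 0, -729/560, 0, …
g: a_k = 0, 8, 0, -128/3, 0, 2048/5, 0, -32768/7, 0, …
f·g: L₀ = L_f ⊗_s L_g, ord ≤ 2·2.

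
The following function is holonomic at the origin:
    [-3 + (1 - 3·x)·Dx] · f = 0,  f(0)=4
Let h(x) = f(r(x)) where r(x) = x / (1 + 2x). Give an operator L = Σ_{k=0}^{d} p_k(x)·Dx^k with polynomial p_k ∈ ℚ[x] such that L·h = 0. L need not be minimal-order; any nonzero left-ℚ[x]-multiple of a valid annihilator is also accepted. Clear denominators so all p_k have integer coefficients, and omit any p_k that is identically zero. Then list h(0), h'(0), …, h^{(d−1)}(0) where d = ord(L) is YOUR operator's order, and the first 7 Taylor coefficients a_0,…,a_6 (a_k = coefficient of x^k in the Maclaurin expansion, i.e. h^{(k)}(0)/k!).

f: a_k = 4, 12, 36, 108, 324, 972, 2916, …
Change of var in L_f (x↦r) gives L₀.
L = 3 + (-1 - x + 2·x^2)·Dx  (order 1).
h: a_k = 4, 12, 12, 12, 12, 12, 12, …
ICs: h(0) = 4.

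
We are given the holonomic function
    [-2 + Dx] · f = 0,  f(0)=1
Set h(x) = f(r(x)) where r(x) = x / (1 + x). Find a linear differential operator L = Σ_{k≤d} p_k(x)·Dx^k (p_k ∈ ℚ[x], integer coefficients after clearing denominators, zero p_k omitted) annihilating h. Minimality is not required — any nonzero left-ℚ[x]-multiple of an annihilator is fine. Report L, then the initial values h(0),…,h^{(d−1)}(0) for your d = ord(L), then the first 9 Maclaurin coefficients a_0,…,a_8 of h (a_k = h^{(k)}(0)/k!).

f: a_k = 1, 2, 2, 4/3, 2/3, 4/15, 4/45, 8/315, 2/315, …
Substitute x→r, Dx→(1/r')Dx; clear ⇒ L₀.
L = -2 + (1 + 2·x + x^2)·Dx  (order 1).
h: a_k = 1, 2, 0, -2/3, 2/3, -2/5, 4/45, 10/63, -32/105, …
ICs: h(0) = 1.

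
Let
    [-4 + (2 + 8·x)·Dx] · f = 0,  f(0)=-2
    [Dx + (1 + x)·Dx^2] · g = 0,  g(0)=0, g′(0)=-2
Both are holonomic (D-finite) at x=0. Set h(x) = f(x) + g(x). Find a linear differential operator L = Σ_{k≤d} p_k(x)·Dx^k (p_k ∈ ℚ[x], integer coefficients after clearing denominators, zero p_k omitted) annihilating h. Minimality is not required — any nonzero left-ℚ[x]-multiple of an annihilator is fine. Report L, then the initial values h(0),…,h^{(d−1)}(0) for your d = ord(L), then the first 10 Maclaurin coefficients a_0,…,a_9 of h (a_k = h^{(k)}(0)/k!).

L = (-8 + 4·x)·Dx + (-10 - 8·x + 20·x^2)·Dx^2 + (-1 - 3·x + 6·x^2 + 8·x^3)·Dx^3  (order 3).
h: a_k = -2, -6, 5, -26/3, 41/2, -282/5, 505/3, -3698/7, 6865/4, -51482/9, …
ICs: h(0) = -2, h′(0) = -6, h′′(0) = 10.

f: a_k = -2, -4, 4, -8, 20, -56, 168, -528, 1716, -5720, …
g: a_k = 0, -2, 1, -2/3, 1/2, -2/5, 1/3, -2/7, 1/4, -2/9, …
Sum ⇒ L₀ = lclm(L_f,L_g) in ℚ(x)⟨Dx⟩.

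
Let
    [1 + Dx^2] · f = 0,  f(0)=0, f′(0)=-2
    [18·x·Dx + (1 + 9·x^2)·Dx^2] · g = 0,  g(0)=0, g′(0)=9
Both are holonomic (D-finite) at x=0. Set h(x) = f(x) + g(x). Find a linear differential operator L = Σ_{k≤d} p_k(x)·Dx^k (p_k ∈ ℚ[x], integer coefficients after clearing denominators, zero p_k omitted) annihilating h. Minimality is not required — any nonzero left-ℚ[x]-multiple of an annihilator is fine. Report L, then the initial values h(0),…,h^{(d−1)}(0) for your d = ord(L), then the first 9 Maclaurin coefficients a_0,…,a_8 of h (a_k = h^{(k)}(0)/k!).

f: a_k = 0, -2, 0, 1/3, 0, -1/60, 0, 1/2520, 0, …
g: a_k = 0, 9, 0, -27, 0, 729/5, 0, -6561/7, 0, …
L₀ := lclm(L_f,L_g); ord L₀ ≤ 2+2.
L = (-1926·x + 17820·x^3 + 1458·x^5)·Dx + (-17 + 351·x^2 + 4617·x^4 + 729·x^6)·Dx^2 + (-1926·x + 17820·x^3 + 1458·x^5)·Dx^3 + (-17 + 351·x^2 + 4617·x^4 + 729·x^6)·Dx^4  (order 4).
h: a_k = 0, 7, 0, -80/3, 0, 8747/60, 0, -2361959/2520, 0, …
ICs: h(0) = 0, h′(0) = 7, h′′(0) = 0, h′′′(0) = -160.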